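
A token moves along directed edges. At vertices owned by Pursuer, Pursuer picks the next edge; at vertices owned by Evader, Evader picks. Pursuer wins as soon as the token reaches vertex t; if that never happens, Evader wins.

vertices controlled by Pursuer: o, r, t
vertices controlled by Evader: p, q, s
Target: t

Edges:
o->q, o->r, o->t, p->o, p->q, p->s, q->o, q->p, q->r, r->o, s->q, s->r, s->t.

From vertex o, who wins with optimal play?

A0 = {t}
A1: add {o} — o (Pursuer) has o→t.
o ∈ A1, so Pursuer can force the target.

Pursuer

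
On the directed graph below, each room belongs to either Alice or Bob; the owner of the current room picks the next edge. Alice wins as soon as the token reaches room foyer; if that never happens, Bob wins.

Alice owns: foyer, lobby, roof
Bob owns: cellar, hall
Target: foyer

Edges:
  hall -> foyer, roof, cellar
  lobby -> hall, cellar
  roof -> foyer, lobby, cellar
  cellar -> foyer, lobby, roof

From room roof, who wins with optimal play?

A0 = {foyer}
A1: add {roof} — roof (Alice) has roof→foyer.
A2 = A1; e.g. hall (Bob) can still go to cellar. Fixed point.
roof ∈ A1, so Alice can force the target.

Alice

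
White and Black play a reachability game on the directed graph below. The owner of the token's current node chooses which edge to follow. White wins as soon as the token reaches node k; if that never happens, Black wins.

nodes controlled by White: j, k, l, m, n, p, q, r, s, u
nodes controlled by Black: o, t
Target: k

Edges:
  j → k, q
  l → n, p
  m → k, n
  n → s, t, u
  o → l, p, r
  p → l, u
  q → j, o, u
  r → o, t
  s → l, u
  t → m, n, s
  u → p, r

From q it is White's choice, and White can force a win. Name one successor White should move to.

A0 = {k}
A1: add {j, m} — j (White) has j→k; m (White) has m→k.
A2: add {q} — q (White) has q→j.
A3 = A2; e.g. l (White) has no edge into A2. Fixed point.
From q, successor j is in the attractor (rank 1); the other successors o, u are not.

j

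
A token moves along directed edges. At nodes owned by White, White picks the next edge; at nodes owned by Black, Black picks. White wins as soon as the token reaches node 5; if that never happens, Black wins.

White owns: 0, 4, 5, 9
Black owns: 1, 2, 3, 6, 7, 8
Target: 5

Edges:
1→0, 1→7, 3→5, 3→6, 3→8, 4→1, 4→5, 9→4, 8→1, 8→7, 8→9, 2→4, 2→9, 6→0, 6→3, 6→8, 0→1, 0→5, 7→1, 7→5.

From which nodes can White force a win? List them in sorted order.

A0 = {5}
A1: add {0, 4} — 0 (White) has 0→5; 4 (White) has 4→5.
A2: add {9} — 9 (White) has 9→4.
A3: add {2} — 2 (Black): all of {4, 9} already in.
A4 = A3; e.g. 1 (Black) can still go to 7. Fixed point.
White's winning region = {0, 2, 4, 5, 9}.

0, 2, 4, 5, 9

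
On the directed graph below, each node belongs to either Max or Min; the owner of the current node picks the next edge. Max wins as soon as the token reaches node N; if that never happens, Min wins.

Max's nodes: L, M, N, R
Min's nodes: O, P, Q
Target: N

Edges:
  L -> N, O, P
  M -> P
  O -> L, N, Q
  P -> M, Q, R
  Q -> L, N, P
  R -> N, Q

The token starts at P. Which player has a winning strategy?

Min

A0 = {N}
A1: add {L, R} — L (Max) has L→N; R (Max) has R→N.
A2 = A1; e.g. M (Max) has no edge into A1. Fixed point.
P never enters the attractor, so Min can avoid the target forever.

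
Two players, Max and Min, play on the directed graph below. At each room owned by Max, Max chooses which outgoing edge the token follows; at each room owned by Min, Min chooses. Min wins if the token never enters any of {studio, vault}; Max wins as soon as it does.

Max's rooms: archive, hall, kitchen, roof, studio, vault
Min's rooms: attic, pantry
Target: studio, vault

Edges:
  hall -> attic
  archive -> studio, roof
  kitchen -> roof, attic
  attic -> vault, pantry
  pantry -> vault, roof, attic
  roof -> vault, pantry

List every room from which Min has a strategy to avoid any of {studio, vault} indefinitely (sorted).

attic, hall, pantry

A0 = {studio, vault}
A1: add {archive, roof} — archive (Max) has archive→studio; roof (Max) has roof→vault.
A2: add {kitchen} — kitchen (Max) has kitchen→roof.
A3 = A2; e.g. hall (Max) has no edge into A2. Fixed point.
Max's attractor = {archive, kitchen, roof, studio, vault}; Min avoids the target exactly from the complement.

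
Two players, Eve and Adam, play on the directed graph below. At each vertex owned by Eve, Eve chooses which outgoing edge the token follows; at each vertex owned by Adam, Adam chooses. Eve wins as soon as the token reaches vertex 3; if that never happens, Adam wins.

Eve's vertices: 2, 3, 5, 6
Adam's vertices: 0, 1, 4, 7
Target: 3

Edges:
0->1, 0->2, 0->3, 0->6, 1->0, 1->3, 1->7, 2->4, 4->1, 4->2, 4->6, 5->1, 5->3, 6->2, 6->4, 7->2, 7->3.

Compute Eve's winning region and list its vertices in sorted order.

3, 5

A0 = {3}
A1: add {5} — 5 (Eve) has 5→3.
A2 = A1; e.g. 0 (Adam) can still go to 1. Fixed point.
Eve's winning region = {3, 5}.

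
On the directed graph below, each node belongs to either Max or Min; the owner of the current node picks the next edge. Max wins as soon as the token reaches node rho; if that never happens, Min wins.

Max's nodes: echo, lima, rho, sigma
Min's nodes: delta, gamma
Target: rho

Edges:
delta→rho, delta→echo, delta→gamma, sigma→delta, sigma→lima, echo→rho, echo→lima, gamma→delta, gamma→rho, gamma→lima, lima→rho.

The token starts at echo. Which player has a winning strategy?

A0 = {rho}
A1: add {echo, lima} — echo (Max) has echo→rho; lima (Max) has lima→rho.
echo ∈ A1, so Max can force the target.

Max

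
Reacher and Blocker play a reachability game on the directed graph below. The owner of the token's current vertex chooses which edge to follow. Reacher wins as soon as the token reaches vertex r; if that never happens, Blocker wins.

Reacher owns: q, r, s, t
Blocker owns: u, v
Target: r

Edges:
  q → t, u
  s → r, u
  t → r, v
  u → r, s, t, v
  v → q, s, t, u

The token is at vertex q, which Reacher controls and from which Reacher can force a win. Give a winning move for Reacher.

A0 = {r}
A1: add {s, t} — s (Reacher) has s→r; t (Reacher) has t→r.
A2: add {q} — q (Reacher) has q→t.
A3 = A2; e.g. u (Blocker) can still go to v. Fixed point.
From q, successor t is in the attractor (rank 1); the other successor u is not.

t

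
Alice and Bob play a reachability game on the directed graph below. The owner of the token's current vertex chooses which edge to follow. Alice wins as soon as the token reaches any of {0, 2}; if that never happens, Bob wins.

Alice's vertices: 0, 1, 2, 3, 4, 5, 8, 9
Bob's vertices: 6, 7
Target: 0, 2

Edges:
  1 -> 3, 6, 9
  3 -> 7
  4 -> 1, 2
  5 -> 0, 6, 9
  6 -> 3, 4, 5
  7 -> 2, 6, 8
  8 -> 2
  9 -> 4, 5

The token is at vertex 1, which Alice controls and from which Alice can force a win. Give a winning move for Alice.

9

A0 = {0, 2}
A1: add {4, 5, 8} — 4 (Alice) has 4→2; 5 (Alice) has 5→0; 8 (Alice) has 8→2.
A2: add {9} — 9 (Alice) has 9→4.
A3: add {1} — 1 (Alice) has 1→9.
A4 = A3; e.g. 3 (Alice) has no edge into A3. Fixed point.
From 1, successor 9 is in the attractor (rank 2); the other successors 3, 6 are not.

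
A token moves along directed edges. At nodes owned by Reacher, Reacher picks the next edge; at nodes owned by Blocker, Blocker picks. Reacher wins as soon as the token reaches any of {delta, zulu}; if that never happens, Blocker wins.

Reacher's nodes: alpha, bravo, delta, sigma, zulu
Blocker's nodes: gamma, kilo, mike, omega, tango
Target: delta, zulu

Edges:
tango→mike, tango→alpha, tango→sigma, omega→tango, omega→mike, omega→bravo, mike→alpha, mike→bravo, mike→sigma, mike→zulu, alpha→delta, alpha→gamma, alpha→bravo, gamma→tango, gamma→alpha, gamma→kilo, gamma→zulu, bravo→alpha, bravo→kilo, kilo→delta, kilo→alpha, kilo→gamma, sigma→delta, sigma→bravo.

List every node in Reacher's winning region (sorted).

alpha, bravo, delta, mike, omega, sigma, tango, zulu

A0 = {delta, zulu}
A1: add {alpha, sigma} — alpha (Reacher) has alpha→delta; sigma (Reacher) has sigma→delta.
A2: add {bravo} — bravo (Reacher) has bravo→alpha.
A3: add {mike} — mike (Blocker): all of {alpha, bravo, sigma, zulu} already in.
A4: add {tango} — tango (Blocker): all of {mike, alpha, sigma} already in.
A5: add {omega} — omega (Blocker): all of {tango, mike, bravo} already in.
A6 = A5; e.g. gamma (Blocker) can still go to kilo. Fixed point.
Reacher's winning region = {alpha, bravo, delta, mike, omega, sigma, tango, zulu}.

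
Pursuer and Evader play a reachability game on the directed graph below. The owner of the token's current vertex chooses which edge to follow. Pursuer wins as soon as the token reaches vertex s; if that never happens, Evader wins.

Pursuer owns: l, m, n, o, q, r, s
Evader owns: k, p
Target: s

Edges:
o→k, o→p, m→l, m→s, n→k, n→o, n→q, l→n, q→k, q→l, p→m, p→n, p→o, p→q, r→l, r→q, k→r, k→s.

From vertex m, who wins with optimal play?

Pursuer

A0 = {s}
A1: add {m} — m (Pursuer) has m→s.
A2 = A1; e.g. k (Evader) can still go to r. Fixed point.
m ∈ A1, so Pursuer can force the target.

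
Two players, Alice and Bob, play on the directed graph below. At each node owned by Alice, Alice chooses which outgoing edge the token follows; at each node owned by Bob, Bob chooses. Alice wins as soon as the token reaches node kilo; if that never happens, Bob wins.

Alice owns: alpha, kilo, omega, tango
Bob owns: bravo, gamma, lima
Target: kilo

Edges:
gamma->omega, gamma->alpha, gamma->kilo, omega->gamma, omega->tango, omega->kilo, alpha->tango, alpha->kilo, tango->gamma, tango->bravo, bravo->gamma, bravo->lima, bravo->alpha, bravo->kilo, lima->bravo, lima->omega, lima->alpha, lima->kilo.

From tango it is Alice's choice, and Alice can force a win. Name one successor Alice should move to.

gamma

A0 = {kilo}
A1: add {alpha, omega} — omega (Alice) has omega→kilo; alpha (Alice) has alpha→kilo.
A2: add {gamma} — gamma (Bob): all of {omega, alpha, kilo} already in.
A3: add {tango} — tango (Alice) has tango→gamma.
A4 = A3; e.g. lima (Bob) can still go to bravo. Fixed point.
From tango, successor gamma is in the attractor (rank 2); the other successor bravo is not.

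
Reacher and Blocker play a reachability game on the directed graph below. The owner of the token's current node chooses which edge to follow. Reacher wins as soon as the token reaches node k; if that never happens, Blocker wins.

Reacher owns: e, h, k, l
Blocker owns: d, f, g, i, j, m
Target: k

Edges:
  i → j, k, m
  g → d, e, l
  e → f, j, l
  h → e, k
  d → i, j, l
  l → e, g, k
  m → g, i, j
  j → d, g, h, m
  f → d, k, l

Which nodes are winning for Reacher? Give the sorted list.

e, h, k, l

A0 = {k}
A1: add {h, l} — h (Reacher) has h→k; l (Reacher) has l→k.
A2: add {e} — e (Reacher) has e→l.
A3 = A2; e.g. d (Blocker) can still go to i. Fixed point.
Reacher's winning region = {e, h, k, l}.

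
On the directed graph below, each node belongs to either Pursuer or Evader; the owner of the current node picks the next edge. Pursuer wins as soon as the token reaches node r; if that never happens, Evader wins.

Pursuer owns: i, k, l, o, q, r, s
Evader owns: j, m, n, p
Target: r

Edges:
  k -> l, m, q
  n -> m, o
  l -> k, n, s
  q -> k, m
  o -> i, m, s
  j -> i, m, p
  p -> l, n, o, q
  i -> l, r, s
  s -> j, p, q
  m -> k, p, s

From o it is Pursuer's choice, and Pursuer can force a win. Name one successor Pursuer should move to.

A0 = {r}
A1: add {i} — i (Pursuer) has i→r.
A2: add {o} — o (Pursuer) has o→i.
A3 = A2; e.g. j (Evader) can still go to m. Fixed point.
From o, successor i is in the attractor (rank 1); the other successors m, s are not.

i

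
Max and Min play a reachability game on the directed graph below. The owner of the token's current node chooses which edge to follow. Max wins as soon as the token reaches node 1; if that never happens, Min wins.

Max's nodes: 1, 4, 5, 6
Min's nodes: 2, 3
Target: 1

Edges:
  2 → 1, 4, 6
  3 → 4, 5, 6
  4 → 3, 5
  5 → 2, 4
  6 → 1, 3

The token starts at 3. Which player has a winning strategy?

Min

A0 = {1}
A1: add {6} — 6 (Max) has 6→1.
A2 = A1; e.g. 2 (Min) can still go to 4. Fixed point.
3 never enters the attractor, so Min can avoid the target forever.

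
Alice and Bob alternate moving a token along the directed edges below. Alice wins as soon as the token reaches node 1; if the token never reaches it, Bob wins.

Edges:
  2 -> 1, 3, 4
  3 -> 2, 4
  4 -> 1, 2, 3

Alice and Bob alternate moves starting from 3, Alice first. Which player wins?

Bob

Track states (vertex, player-to-move).
A0 = {(1,Alice), (1,Bob)}
A1: add {(2,Alice), (4,Alice)}.
A2: add {(3,Bob)}.
A3 = A2; e.g. (2,Bob) stays out. (3,Alice) never enters ⇒ Bob avoids the target.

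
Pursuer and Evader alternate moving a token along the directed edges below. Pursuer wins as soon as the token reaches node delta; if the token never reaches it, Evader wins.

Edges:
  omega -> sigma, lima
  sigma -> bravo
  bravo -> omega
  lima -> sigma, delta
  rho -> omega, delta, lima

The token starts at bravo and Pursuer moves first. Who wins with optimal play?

Track states (vertex, player-to-move).
A0 = {(delta,Pursuer), (delta,Evader)}
A1: add {(lima,Pursuer), (rho,Pursuer)}.
A2 = A1; e.g. (omega,Pursuer) stays out. (bravo,Pursuer) never enters ⇒ Evader avoids the target.

Evader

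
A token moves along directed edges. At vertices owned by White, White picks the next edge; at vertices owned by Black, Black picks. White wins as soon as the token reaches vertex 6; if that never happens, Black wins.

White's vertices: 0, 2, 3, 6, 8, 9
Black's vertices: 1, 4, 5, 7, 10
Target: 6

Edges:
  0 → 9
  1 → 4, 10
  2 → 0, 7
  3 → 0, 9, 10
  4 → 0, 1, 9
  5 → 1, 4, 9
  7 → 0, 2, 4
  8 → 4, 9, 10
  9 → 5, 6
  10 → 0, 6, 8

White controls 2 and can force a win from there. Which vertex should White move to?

A0 = {6}
A1: add {9} — 9 (White) has 9→6.
A2: add {0, 3, 8} — 0 (White) has 0→9; 3 (White) has 3→9; 8 (White) has 8→9.
A3: add {2, 10} — 2 (White) has 2→0; 10 (Black): all of {0, 6, 8} already in.
A4 = A3; e.g. 1 (Black) can still go to 4. Fixed point.
From 2, successor 0 is in the attractor (rank 2); the other successor 7 is not.

0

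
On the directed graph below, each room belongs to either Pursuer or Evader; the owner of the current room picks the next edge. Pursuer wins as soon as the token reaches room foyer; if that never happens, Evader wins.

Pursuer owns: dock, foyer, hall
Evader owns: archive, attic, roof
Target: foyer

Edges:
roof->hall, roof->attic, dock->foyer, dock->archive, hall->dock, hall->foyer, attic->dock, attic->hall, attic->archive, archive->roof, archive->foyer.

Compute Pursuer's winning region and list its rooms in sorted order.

dock, foyer, hall

A0 = {foyer}
A1: add {dock, hall} — dock (Pursuer) has dock→foyer; hall (Pursuer) has hall→foyer.
A2 = A1; e.g. roof (Evader) can still go to attic. Fixed point.
Pursuer's winning region = {dock, foyer, hall}.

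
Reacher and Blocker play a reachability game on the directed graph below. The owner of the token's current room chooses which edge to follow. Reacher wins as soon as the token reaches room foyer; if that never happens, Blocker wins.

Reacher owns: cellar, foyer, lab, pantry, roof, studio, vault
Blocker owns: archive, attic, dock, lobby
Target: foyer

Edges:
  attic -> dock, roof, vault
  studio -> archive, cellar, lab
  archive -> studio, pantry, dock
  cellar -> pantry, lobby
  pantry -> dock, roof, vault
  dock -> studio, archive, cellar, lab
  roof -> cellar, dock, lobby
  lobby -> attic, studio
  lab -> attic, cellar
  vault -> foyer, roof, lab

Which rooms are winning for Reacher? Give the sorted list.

A0 = {foyer}
A1: add {vault} — vault (Reacher) has vault→foyer.
A2: add {pantry} — pantry (Reacher) has pantry→vault.
A3: add {cellar} — cellar (Reacher) has cellar→pantry.
A4: add {lab, roof, studio} — studio (Reacher) has studio→cellar; roof (Reacher) has roof→cellar; lab (Reacher) has lab→cellar.
A5 = A4; e.g. attic (Blocker) can still go to dock. Fixed point.
Reacher's winning region = {cellar, foyer, lab, pantry, roof, studio, vault}.

cellar, foyer, lab, pantry, roof, studio, vault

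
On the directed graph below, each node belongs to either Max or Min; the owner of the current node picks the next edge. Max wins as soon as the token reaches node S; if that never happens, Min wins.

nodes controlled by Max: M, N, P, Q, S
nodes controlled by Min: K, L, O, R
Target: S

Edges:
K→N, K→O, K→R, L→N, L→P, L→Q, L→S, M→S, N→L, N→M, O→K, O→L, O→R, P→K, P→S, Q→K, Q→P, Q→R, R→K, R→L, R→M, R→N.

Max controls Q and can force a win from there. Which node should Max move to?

P

A0 = {S}
A1: add {M, P} — M (Max) has M→S; P (Max) has P→S.
A2: add {N, Q} — N (Max) has N→M; Q (Max) has Q→P.
A3: add {L} — L (Min): all of {N, P, Q, S} already in.
A4 = A3; e.g. K (Min) can still go to O. Fixed point.
From Q, successor P is in the attractor (rank 1); the other successors K, R are not.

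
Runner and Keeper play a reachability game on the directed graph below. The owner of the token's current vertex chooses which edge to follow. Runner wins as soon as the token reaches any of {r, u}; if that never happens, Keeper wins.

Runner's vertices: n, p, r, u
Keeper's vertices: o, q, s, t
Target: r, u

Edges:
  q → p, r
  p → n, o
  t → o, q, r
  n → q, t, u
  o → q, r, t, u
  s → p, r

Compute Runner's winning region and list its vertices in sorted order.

A0 = {r, u}
A1: add {n} — n (Runner) has n→u.
A2: add {p} — p (Runner) has p→n.
A3: add {q, s} — q (Keeper): all of {p, r} already in; s (Keeper): all of {p, r} already in.
A4 = A3; e.g. o (Keeper) can still go to t. Fixed point.
Runner's winning region = {n, p, q, r, s, u}.

n, p, q, r, s, u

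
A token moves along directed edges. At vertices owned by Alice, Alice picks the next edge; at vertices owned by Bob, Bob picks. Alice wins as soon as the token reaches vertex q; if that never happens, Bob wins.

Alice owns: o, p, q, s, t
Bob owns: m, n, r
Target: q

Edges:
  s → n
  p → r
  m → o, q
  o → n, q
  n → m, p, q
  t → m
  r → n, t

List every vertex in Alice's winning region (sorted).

A0 = {q}
A1: add {o} — o (Alice) has o→q.
A2: add {m} — m (Bob): all of {o, q} already in.
A3: add {t} — t (Alice) has t→m.
A4 = A3; e.g. n (Bob) can still go to p. Fixed point.
Alice's winning region = {m, o, q, t}.

m, o, q, t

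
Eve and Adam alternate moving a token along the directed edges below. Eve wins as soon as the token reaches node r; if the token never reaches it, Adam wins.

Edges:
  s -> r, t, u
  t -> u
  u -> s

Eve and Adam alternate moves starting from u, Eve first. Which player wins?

Track states (vertex, player-to-move).
A0 = {(r,Eve), (r,Adam)}
A1: add {(s,Eve)}.
A2: add {(u,Adam)}.
A3: add {(t,Eve)}.
A4 = A3; e.g. (s,Adam) stays out. (u,Eve) never enters ⇒ Adam avoids the target.

Adam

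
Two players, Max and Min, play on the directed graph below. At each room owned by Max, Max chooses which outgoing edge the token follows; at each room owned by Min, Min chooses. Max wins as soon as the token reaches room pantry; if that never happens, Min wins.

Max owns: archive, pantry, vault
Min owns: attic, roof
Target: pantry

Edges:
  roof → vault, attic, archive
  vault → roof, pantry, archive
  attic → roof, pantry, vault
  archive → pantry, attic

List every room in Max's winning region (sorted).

A0 = {pantry}
A1: add {archive, vault} — vault (Max) has vault→pantry; archive (Max) has archive→pantry.
A2 = A1; e.g. roof (Min) can still go to attic. Fixed point.
Max's winning region = {archive, pantry, vault}.

archive, pantry, vault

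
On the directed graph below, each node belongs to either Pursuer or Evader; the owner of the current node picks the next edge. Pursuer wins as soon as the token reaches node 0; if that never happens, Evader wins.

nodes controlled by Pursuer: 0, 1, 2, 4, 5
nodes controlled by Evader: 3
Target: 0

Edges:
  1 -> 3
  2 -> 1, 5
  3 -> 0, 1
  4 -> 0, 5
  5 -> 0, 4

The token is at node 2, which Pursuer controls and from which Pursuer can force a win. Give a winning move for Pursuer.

A0 = {0}
A1: add {4, 5} — 4 (Pursuer) has 4→0; 5 (Pursuer) has 5→0.
A2: add {2} — 2 (Pursuer) has 2→5.
A3 = A2; e.g. 1 (Pursuer) has no edge into A2. Fixed point.
From 2, successor 5 is in the attractor (rank 1); the other successor 1 is not.

5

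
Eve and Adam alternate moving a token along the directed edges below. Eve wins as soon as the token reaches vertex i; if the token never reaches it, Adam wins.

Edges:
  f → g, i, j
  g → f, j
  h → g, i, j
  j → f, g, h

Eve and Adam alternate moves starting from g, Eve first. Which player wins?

Track states (vertex, player-to-move).
A0 = {(i,Eve), (i,Adam)}
A1: add {(f,Eve), (h,Eve)}.
A2 = A1; e.g. (f,Adam) stays out. (g,Eve) never enters ⇒ Adam avoids the target.

Adam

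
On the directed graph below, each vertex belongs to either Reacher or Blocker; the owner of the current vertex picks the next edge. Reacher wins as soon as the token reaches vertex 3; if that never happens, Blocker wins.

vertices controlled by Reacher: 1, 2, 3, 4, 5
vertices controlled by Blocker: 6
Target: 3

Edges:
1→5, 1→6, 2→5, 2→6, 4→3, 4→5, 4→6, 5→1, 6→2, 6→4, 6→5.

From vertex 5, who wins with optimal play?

Blocker

A0 = {3}
A1: add {4} — 4 (Reacher) has 4→3.
A2 = A1; e.g. 1 (Reacher) has no edge into A1. Fixed point.
5 never enters the attractor, so Blocker can avoid the target forever.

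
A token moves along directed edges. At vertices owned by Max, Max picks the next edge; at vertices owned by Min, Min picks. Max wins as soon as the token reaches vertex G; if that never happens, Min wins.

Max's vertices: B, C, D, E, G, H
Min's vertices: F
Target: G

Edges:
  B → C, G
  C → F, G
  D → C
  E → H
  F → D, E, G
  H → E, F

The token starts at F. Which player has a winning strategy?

Min

A0 = {G}
A1: add {B, C} — B (Max) has B→G; C (Max) has C→G.
A2: add {D} — D (Max) has D→C.
A3 = A2; e.g. E (Max) has no edge into A2. Fixed point.
F never enters the attractor, so Min can avoid the target forever.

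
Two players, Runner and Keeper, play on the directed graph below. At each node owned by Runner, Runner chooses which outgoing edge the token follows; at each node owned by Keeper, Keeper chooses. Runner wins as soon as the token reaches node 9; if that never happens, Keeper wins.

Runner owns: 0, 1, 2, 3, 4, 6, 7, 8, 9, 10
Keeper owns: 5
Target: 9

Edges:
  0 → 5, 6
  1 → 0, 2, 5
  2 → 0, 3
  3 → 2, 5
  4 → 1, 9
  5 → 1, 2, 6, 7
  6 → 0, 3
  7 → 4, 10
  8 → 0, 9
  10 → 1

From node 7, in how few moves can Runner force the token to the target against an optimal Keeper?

A0 = {9}
A1: add {4, 8} — 4 (Runner) has 4→9; 8 (Runner) has 8→9.
A2: add {7} — 7 (Runner) has 7→4.
A3 = A2; e.g. 0 (Runner) has no edge into A2. Fixed point.
7 enters the attractor at level 2, so Runner can force the target in 2 moves from there.

2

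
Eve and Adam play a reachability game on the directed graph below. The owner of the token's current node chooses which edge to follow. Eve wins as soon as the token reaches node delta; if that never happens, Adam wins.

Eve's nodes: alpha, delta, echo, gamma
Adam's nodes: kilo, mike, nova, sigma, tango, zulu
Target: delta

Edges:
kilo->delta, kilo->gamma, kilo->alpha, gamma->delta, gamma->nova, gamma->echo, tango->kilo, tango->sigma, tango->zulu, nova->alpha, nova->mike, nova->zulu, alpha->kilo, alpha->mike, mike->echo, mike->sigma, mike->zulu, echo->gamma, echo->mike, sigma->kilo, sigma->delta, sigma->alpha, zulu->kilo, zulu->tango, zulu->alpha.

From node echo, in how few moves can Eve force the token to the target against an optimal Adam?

A0 = {delta}
A1: add {gamma} — gamma (Eve) has gamma→delta.
A2: add {echo} — echo (Eve) has echo→gamma.
A3 = A2; e.g. kilo (Adam) can still go to alpha. Fixed point.
echo enters the attractor at level 2, so Eve can force the target in 2 moves from there.

2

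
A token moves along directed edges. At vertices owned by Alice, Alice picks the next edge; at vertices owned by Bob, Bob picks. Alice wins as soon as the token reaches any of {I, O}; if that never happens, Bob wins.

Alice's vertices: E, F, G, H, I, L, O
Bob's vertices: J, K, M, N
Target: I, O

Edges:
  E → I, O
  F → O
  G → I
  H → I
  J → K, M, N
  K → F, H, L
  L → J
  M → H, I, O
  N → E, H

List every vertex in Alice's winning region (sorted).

E, F, G, H, I, M, N, O

A0 = {I, O}
A1: add {E, F, G, H} — E (Alice) has E→I; F (Alice) has F→O; G (Alice) has G→I; H (Alice) has H→I.
A2: add {M, N} — M (Bob): all of {H, I, O} already in; N (Bob): all of {E, H} already in.
A3 = A2; e.g. J (Bob) can still go to K. Fixed point.
Alice's winning region = {E, F, G, H, I, M, N, O}.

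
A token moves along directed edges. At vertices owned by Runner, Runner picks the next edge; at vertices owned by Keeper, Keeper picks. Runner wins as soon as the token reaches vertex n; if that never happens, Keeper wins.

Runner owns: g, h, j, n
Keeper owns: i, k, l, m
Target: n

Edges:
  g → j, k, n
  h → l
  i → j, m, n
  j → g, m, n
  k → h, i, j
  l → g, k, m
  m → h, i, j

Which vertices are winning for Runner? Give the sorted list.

g, j, n

A0 = {n}
A1: add {g, j} — g (Runner) has g→n; j (Runner) has j→n.
A2 = A1; e.g. h (Runner) has no edge into A1. Fixed point.
Runner's winning region = {g, j, n}.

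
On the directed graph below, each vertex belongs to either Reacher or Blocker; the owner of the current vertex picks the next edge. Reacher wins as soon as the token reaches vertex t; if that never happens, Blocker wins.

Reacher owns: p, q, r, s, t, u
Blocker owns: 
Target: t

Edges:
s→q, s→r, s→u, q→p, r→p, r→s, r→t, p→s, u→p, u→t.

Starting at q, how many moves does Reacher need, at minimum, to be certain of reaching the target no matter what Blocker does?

A0 = {t}
A1: add {r, u} — r (Reacher) has r→t; u (Reacher) has u→t.
A2: add {s} — s (Reacher) has s→r.
A3: add {p} — p (Reacher) has p→s.
A4: add {q} — q (Reacher) has q→p.
A4 = all vertices. Fixed point.
q enters the attractor at level 4, so Reacher can force the target in 4 moves from there.

4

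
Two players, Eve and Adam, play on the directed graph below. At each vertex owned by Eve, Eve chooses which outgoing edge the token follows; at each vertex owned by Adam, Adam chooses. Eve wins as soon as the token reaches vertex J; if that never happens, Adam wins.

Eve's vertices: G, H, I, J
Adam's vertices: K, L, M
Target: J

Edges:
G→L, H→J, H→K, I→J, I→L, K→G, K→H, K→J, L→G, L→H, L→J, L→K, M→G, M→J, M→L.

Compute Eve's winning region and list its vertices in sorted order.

A0 = {J}
A1: add {H, I} — H (Eve) has H→J; I (Eve) has I→J.
A2 = A1; e.g. G (Eve) has no edge into A1. Fixed point.
Eve's winning region = {H, I, J}.

H, I, J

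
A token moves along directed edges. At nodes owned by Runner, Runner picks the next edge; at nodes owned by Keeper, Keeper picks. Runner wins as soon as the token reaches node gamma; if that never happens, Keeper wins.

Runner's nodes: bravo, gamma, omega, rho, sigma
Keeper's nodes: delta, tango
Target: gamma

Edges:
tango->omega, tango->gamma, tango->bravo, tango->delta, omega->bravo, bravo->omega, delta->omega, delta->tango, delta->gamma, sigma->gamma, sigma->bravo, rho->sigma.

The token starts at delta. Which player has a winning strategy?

Keeper

A0 = {gamma}
A1: add {sigma} — sigma (Runner) has sigma→gamma.
A2: add {rho} — rho (Runner) has rho→sigma.
A3 = A2; e.g. omega (Runner) has no edge into A2. Fixed point.
delta never enters the attractor, so Keeper can avoid the target forever.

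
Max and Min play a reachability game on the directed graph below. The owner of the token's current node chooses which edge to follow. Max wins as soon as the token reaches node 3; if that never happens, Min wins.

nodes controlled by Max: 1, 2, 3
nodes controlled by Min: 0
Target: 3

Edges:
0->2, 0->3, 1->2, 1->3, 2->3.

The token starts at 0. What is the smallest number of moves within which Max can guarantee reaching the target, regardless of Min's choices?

2

A0 = {3}
A1: add {1, 2} — 1 (Max) has 1→3; 2 (Max) has 2→3.
A2: add {0} — 0 (Min): all of {2, 3} already in.
A2 = all vertices. Fixed point.
0 enters the attractor at level 2, so Max can force the target in 2 moves from there.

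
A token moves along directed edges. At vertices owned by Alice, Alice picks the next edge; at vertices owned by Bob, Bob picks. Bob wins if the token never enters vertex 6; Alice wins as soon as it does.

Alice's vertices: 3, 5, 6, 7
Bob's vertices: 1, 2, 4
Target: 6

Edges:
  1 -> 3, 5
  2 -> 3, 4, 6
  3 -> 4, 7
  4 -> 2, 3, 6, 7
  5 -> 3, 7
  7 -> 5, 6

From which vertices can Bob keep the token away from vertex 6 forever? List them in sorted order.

2, 4

A0 = {6}
A1: add {7} — 7 (Alice) has 7→6.
A2: add {3, 5} — 3 (Alice) has 3→7; 5 (Alice) has 5→7.
A3: add {1} — 1 (Bob): all of {3, 5} already in.
A4 = A3; e.g. 2 (Bob) can still go to 4. Fixed point.
Alice's attractor = {1, 3, 5, 6, 7}; Bob avoids the target exactly from the complement.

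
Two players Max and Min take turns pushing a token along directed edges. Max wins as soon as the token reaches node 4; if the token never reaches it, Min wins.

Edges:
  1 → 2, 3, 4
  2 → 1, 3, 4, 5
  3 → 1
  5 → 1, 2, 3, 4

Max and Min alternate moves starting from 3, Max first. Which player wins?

Min

Track states (vertex, player-to-move).
A0 = {(4,Max), (4,Min)}
A1: add {(1,Max), (2,Max), (5,Max)}.
A2: add {(3,Min)}.
A3 = A2; e.g. (1,Min) stays out. (3,Max) never enters ⇒ Min avoids the target.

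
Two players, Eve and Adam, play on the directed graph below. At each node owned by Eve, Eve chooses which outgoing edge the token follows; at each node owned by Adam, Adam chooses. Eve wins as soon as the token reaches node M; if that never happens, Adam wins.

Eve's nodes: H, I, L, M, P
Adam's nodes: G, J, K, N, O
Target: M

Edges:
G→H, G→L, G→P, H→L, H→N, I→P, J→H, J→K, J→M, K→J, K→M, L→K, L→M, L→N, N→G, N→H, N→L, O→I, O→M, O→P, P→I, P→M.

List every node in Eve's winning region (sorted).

G, H, I, L, M, N, O, P

A0 = {M}
A1: add {L, P} — L (Eve) has L→M; P (Eve) has P→M.
A2: add {H, I} — H (Eve) has H→L; I (Eve) has I→P.
A3: add {G, O} — G (Adam): all of {H, L, P} already in; O (Adam): all of {I, M, P} already in.
A4: add {N} — N (Adam): all of {G, H, L} already in.
A5 = A4; e.g. J (Adam) can still go to K. Fixed point.
Eve's winning region = {G, H, I, L, M, N, O, P}.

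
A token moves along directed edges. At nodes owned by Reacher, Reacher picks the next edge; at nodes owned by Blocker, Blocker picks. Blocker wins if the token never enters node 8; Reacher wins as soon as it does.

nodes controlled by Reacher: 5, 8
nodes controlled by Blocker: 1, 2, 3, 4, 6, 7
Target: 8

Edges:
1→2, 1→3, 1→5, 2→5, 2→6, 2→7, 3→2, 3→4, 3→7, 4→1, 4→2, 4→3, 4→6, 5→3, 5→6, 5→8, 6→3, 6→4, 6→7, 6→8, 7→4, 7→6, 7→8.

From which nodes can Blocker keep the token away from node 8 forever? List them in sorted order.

1, 2, 3, 4, 6, 7

A0 = {8}
A1: add {5} — 5 (Reacher) has 5→8.
A2 = A1; e.g. 1 (Blocker) can still go to 2. Fixed point.
Reacher's attractor = {5, 8}; Blocker avoids the target exactly from the complement.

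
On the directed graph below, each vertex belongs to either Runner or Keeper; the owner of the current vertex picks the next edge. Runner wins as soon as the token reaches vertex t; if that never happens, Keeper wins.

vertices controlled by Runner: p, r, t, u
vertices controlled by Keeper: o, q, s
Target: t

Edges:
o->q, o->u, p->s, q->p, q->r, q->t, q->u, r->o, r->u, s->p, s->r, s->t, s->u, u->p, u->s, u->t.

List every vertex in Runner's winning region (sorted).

A0 = {t}
A1: add {u} — u (Runner) has u→t.
A2: add {r} — r (Runner) has r→u.
A3 = A2; e.g. o (Keeper) can still go to q. Fixed point.
Runner's winning region = {r, t, u}.

r, t, u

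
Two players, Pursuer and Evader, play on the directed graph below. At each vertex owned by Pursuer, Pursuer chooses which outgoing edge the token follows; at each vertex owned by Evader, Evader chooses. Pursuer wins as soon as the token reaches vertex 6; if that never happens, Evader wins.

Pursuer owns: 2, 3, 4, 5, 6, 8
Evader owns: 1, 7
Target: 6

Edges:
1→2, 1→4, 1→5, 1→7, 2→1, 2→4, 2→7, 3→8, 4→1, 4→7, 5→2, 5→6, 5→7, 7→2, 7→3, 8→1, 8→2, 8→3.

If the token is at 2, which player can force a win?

Evader

A0 = {6}
A1: add {5} — 5 (Pursuer) has 5→6.
A2 = A1; e.g. 1 (Evader) can still go to 2. Fixed point.
2 never enters the attractor, so Evader can avoid the target forever.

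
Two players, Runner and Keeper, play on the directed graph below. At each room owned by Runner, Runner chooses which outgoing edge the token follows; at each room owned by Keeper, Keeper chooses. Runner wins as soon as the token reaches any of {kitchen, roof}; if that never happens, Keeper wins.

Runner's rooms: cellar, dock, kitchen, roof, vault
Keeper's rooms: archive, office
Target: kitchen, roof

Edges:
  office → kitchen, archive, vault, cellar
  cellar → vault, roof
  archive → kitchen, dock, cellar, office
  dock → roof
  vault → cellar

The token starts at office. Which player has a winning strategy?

Keeper

A0 = {kitchen, roof}
A1: add {cellar, dock} — dock (Runner) has dock→roof; cellar (Runner) has cellar→roof.
A2: add {vault} — vault (Runner) has vault→cellar.
A3 = A2; e.g. archive (Keeper) can still go to office. Fixed point.
office never enters the attractor, so Keeper can avoid the target forever.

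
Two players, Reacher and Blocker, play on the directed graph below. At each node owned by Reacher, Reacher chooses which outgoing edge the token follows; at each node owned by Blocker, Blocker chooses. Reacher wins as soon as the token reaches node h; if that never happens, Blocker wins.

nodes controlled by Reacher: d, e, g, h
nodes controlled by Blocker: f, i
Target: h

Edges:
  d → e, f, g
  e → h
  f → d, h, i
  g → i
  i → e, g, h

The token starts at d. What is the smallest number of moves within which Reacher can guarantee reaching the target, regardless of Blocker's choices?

2

A0 = {h}
A1: add {e} — e (Reacher) has e→h.
A2: add {d} — d (Reacher) has d→e.
A3 = A2; e.g. f (Blocker) can still go to i. Fixed point.
d enters the attractor at level 2, so Reacher can force the target in 2 moves from there.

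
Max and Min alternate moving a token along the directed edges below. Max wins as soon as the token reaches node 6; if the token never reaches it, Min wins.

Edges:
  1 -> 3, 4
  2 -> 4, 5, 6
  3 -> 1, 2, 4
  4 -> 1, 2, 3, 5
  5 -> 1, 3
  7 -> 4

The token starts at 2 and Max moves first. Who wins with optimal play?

Max

Track states (vertex, player-to-move).
A0 = {(6,Max), (6,Min)}
A1: add {(2,Max)}.
(2,Max) ∈ A1 ⇒ Max forces the target.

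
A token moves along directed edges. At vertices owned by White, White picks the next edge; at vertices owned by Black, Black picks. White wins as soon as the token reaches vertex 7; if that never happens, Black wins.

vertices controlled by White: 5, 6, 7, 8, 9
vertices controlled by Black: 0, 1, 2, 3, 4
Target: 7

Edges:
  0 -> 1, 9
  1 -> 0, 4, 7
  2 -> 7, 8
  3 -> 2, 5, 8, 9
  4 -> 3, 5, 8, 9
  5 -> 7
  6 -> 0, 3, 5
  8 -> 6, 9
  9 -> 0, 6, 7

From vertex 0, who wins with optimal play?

A0 = {7}
A1: add {5, 9} — 5 (White) has 5→7; 9 (White) has 9→7.
A2: add {6, 8} — 6 (White) has 6→5; 8 (White) has 8→9.
A3: add {2} — 2 (Black): all of {7, 8} already in.
A4: add {3} — 3 (Black): all of {2, 5, 8, 9} already in.
A5: add {4} — 4 (Black): all of {3, 5, 8, 9} already in.
A6 = A5; e.g. 0 (Black) can still go to 1. Fixed point.
0 never enters the attractor, so Black can avoid the target forever.

Black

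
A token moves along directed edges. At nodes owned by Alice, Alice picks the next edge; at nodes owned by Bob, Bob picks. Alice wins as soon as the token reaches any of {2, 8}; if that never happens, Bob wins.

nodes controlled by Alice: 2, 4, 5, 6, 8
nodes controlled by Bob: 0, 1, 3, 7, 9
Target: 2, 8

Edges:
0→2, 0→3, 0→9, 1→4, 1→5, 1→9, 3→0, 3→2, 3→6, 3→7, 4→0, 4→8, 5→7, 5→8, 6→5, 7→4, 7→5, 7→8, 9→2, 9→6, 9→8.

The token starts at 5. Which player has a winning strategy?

A0 = {2, 8}
A1: add {4, 5} — 4 (Alice) has 4→8; 5 (Alice) has 5→8.
5 ∈ A1, so Alice can force the target.

Alice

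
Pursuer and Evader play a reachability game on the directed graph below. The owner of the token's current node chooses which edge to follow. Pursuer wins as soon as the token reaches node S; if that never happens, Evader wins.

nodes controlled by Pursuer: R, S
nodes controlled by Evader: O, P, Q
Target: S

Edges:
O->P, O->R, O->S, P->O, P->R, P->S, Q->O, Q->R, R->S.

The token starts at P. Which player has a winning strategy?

A0 = {S}
A1: add {R} — R (Pursuer) has R→S.
A2 = A1; e.g. O (Evader) can still go to P. Fixed point.
P never enters the attractor, so Evader can avoid the target forever.

Evader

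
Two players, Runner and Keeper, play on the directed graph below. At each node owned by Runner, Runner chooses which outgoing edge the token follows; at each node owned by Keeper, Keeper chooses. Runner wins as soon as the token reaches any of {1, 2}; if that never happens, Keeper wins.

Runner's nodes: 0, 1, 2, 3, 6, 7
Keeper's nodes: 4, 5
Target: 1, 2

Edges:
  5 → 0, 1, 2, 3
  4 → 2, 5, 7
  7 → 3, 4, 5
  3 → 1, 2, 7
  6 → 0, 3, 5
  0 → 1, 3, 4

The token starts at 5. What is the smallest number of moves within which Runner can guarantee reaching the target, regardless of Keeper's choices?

A0 = {1, 2}
A1: add {0, 3} — 0 (Runner) has 0→1; 3 (Runner) has 3→1.
A2: add {5, 6, 7} — 5 (Keeper): all of {0, 1, 2, 3} already in; 6 (Runner) has 6→0; 7 (Runner) has 7→3.
5 enters the attractor at level 2, so Runner can force the target in 2 moves from there.

2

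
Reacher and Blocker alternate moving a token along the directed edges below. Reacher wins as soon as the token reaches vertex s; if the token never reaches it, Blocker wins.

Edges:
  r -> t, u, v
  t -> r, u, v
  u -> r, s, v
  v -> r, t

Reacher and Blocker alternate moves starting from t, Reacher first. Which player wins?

Blocker

Track states (vertex, player-to-move).
A0 = {(s,Reacher), (s,Blocker)}
A1: add {(u,Reacher)}.
A2 = A1; e.g. (r,Reacher) stays out. (t,Reacher) never enters ⇒ Blocker avoids the target.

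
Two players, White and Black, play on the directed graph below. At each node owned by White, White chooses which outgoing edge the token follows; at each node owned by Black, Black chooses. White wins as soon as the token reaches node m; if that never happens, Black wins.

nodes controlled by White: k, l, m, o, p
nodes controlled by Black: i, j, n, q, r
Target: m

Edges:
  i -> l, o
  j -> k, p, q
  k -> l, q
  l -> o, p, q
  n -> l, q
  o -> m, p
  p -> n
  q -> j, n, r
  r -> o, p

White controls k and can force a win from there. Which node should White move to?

l

A0 = {m}
A1: add {o} — o (White) has o→m.
A2: add {l} — l (White) has l→o.
A3: add {i, k} — i (Black): all of {l, o} already in; k (White) has k→l.
A4 = A3; e.g. j (Black) can still go to p. Fixed point.
From k, successor l is in the attractor (rank 2); the other successor q is not.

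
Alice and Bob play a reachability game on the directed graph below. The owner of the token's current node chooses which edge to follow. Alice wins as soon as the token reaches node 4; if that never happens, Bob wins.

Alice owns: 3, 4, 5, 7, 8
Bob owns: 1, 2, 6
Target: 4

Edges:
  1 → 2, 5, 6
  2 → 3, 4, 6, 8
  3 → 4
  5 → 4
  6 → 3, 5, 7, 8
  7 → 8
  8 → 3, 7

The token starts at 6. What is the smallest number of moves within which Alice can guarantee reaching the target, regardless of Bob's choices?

A0 = {4}
A1: add {3, 5} — 3 (Alice) has 3→4; 5 (Alice) has 5→4.
A2: add {8} — 8 (Alice) has 8→3.
A3: add {7} — 7 (Alice) has 7→8.
A4: add {6} — 6 (Bob): all of {3, 5, 7, 8} already in.
6 enters the attractor at level 4, so Alice can force the target in 4 moves from there.

4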